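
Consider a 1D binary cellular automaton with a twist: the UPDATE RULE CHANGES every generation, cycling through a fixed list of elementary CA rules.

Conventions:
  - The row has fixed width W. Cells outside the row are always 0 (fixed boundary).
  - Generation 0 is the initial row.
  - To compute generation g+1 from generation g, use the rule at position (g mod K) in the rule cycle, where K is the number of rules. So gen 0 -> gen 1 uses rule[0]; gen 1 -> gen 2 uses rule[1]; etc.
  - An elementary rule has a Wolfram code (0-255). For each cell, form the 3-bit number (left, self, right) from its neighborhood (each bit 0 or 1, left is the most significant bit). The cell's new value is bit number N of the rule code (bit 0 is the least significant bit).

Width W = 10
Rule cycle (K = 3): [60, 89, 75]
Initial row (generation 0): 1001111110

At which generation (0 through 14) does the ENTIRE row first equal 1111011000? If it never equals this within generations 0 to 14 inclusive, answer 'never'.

Answer: 6

Derivation:
Gen 0: 1001111110
Gen 1 (rule 60): 1101000001
Gen 2 (rule 89): 1100111100
Gen 3 (rule 75): 1101100101
Gen 4 (rule 60): 1011010111
Gen 5 (rule 89): 0011000101
Gen 6 (rule 75): 1111011000
Gen 7 (rule 60): 1000110100
Gen 8 (rule 89): 0110110011
Gen 9 (rule 75): 1110110111
Gen 10 (rule 60): 1001101100
Gen 11 (rule 89): 0101101111
Gen 12 (rule 75): 1001101001
Gen 13 (rule 60): 1101011101
Gen 14 (rule 89): 1100010100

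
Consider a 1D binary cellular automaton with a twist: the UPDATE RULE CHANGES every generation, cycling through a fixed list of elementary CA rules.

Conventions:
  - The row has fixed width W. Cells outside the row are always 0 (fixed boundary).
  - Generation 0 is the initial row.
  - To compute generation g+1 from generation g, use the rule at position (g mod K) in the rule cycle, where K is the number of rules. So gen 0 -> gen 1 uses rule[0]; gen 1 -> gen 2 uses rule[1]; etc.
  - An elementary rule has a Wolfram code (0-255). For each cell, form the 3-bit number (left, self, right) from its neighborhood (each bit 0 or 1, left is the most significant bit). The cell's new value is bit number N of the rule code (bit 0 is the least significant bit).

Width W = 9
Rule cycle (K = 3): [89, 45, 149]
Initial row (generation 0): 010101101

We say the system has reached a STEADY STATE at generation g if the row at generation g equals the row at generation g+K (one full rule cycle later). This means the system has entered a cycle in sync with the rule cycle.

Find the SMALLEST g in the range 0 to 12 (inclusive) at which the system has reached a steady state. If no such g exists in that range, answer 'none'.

Gen 0: 010101101
Gen 1 (rule 89): 000001100
Gen 2 (rule 45): 111101001
Gen 3 (rule 149): 011001101
Gen 4 (rule 89): 011101100
Gen 5 (rule 45): 010011001
Gen 6 (rule 149): 011000101
Gen 7 (rule 89): 011110000
Gen 8 (rule 45): 010000111
Gen 9 (rule 149): 011110010
Gen 10 (rule 89): 010011001
Gen 11 (rule 45): 010010001
Gen 12 (rule 149): 011011101
Gen 13 (rule 89): 011010100
Gen 14 (rule 45): 010111101
Gen 15 (rule 149): 010011001

Answer: none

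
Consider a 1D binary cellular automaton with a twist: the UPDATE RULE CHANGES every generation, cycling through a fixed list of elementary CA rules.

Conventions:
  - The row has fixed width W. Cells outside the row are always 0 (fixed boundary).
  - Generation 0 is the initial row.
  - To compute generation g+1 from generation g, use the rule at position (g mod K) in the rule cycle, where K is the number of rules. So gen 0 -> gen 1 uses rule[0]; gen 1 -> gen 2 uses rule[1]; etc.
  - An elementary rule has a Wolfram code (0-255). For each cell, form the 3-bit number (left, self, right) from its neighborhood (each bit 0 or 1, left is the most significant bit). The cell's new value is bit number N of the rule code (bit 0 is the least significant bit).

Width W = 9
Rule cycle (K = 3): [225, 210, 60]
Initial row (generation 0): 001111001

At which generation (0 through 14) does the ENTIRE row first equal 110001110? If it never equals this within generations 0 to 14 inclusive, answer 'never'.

Gen 0: 001111001
Gen 1 (rule 225): 100111000
Gen 2 (rule 210): 011011100
Gen 3 (rule 60): 010110010
Gen 4 (rule 225): 001010000
Gen 5 (rule 210): 010001000
Gen 6 (rule 60): 011001100
Gen 7 (rule 225): 001000101
Gen 8 (rule 210): 010101000
Gen 9 (rule 60): 011111100
Gen 10 (rule 225): 001111101
Gen 11 (rule 210): 010111100
Gen 12 (rule 60): 011100010
Gen 13 (rule 225): 001101000
Gen 14 (rule 210): 010100100

Answer: never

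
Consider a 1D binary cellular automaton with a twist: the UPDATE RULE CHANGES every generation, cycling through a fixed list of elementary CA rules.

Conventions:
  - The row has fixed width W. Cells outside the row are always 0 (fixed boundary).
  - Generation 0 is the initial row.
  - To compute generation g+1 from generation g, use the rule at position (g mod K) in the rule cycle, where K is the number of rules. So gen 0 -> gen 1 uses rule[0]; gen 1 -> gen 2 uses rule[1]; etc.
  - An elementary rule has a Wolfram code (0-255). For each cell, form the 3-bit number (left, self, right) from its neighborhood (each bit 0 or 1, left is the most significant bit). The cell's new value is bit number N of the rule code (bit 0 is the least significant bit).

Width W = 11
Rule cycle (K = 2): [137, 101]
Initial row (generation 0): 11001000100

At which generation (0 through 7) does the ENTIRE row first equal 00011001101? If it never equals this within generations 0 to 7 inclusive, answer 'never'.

Gen 0: 11001000100
Gen 1 (rule 137): 10000010001
Gen 2 (rule 101): 10111010101
Gen 3 (rule 137): 00110000000
Gen 4 (rule 101): 10010111111
Gen 5 (rule 137): 00000111110
Gen 6 (rule 101): 11110000010
Gen 7 (rule 137): 11100111000

Answer: never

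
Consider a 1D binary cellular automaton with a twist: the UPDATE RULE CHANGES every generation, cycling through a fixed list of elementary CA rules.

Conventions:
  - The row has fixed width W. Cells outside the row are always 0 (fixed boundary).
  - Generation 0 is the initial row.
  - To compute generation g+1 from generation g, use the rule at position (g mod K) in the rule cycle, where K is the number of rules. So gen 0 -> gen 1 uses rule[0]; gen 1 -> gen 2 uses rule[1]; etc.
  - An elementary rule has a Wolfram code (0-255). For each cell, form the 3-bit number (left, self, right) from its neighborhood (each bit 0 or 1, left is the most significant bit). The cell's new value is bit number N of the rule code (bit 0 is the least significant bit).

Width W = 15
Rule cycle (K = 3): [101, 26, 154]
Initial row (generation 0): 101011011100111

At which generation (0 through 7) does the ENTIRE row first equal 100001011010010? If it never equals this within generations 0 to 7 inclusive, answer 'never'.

Gen 0: 101011011100111
Gen 1 (rule 101): 111101100100001
Gen 2 (rule 26): 100001011010010
Gen 3 (rule 154): 010010010001101
Gen 4 (rule 101): 010010010100111
Gen 5 (rule 26): 101101100011100
Gen 6 (rule 154): 001001010111010
Gen 7 (rule 101): 101001111001110

Answer: 2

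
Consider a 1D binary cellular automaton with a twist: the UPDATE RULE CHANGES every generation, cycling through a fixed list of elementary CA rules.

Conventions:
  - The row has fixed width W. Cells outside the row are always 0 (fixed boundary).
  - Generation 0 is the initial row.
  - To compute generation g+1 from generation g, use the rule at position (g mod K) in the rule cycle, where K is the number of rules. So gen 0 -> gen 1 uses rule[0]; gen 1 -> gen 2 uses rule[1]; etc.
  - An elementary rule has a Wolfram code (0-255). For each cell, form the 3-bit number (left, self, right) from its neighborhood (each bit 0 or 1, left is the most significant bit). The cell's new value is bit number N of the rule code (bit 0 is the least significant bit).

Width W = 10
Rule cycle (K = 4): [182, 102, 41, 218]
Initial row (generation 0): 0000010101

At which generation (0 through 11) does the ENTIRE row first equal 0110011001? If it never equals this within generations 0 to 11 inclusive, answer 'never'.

Gen 0: 0000010101
Gen 1 (rule 182): 0000111111
Gen 2 (rule 102): 0001000001
Gen 3 (rule 41): 1100011100
Gen 4 (rule 218): 1110111110
Gen 5 (rule 182): 0101011101
Gen 6 (rule 102): 1111100111
Gen 7 (rule 41): 1000000100
Gen 8 (rule 218): 0100001010
Gen 9 (rule 182): 1110011111
Gen 10 (rule 102): 0010100001
Gen 11 (rule 41): 1001001100

Answer: never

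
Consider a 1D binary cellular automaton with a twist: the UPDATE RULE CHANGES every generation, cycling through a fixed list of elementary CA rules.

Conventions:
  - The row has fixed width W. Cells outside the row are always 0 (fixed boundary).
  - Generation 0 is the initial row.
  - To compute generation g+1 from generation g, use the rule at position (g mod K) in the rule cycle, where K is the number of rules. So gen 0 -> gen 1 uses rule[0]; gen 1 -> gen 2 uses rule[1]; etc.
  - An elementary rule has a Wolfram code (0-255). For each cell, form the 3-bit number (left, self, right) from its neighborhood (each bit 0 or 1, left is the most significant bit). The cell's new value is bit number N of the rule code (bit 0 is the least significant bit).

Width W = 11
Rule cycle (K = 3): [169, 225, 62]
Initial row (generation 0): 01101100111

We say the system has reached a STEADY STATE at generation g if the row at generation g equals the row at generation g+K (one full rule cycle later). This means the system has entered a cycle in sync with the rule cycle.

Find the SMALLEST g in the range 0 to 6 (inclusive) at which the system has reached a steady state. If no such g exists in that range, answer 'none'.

Answer: none

Derivation:
Gen 0: 01101100111
Gen 1 (rule 169): 01011000110
Gen 2 (rule 225): 00101010010
Gen 3 (rule 62): 01111111111
Gen 4 (rule 169): 01111111110
Gen 5 (rule 225): 00111111110
Gen 6 (rule 62): 01100000001
Gen 7 (rule 169): 01001111100
Gen 8 (rule 225): 00000111101
Gen 9 (rule 62): 00001100011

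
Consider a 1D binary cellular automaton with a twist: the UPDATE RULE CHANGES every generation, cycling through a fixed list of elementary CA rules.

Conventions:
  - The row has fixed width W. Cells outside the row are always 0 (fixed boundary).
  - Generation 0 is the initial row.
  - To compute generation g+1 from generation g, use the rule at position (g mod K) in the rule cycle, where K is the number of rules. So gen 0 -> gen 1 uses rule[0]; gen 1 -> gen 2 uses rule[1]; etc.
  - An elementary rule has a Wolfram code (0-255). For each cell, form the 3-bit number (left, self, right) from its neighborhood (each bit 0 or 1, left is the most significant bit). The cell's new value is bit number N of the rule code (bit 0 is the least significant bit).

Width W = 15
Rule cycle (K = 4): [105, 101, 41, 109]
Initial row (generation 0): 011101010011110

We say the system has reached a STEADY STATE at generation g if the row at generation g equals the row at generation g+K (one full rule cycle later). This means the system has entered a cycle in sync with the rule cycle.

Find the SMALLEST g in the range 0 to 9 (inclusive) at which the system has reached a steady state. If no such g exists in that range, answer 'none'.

Gen 0: 011101010011110
Gen 1 (rule 105): 010110100010010
Gen 2 (rule 101): 011011101010010
Gen 3 (rule 41): 010110010100000
Gen 4 (rule 109): 011110011101111
Gen 5 (rule 105): 010010010111001
Gen 6 (rule 101): 010010011001001
Gen 7 (rule 41): 000000010000000
Gen 8 (rule 109): 111111010111111
Gen 9 (rule 105): 100001101100001
Gen 10 (rule 101): 101100110101101
Gen 11 (rule 41): 011000101011010
Gen 12 (rule 109): 011010111111110
Gen 13 (rule 105): 011101100000010

Answer: none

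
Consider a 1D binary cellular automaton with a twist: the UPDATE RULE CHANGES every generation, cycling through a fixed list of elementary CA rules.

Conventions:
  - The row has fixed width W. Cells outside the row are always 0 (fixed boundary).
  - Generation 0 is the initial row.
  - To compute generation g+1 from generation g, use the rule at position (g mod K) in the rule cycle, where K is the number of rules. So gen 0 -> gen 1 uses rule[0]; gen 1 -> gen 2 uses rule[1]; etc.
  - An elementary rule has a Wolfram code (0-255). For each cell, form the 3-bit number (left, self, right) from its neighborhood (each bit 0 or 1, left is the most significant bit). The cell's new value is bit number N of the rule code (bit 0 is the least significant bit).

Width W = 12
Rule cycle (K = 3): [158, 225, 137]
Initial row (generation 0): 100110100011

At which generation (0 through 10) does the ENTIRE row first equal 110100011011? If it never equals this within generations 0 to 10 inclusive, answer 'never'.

Answer: never

Derivation:
Gen 0: 100110100011
Gen 1 (rule 158): 111100110110
Gen 2 (rule 225): 011100011010
Gen 3 (rule 137): 011001010000
Gen 4 (rule 158): 110111011000
Gen 5 (rule 225): 011011101011
Gen 6 (rule 137): 010011000010
Gen 7 (rule 158): 111110100111
Gen 8 (rule 225): 011111000011
Gen 9 (rule 137): 011110011010
Gen 10 (rule 158): 111101110011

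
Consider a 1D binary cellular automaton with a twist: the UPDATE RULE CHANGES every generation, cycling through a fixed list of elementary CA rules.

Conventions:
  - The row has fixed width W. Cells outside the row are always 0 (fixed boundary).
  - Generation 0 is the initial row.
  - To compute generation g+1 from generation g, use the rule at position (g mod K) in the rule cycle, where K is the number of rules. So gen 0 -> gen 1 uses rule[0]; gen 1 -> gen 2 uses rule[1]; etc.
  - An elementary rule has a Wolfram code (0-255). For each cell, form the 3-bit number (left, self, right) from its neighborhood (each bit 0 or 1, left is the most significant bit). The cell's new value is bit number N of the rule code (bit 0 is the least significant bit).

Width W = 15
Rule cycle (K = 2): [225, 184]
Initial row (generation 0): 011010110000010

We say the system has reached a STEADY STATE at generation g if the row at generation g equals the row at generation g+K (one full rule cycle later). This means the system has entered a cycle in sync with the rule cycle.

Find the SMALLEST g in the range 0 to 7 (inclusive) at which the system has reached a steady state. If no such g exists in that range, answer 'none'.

Gen 0: 011010110000010
Gen 1 (rule 225): 001101010111000
Gen 2 (rule 184): 001010101110100
Gen 3 (rule 225): 100101010111001
Gen 4 (rule 184): 010010101110100
Gen 5 (rule 225): 000001010111001
Gen 6 (rule 184): 000000101110100
Gen 7 (rule 225): 111110010111001
Gen 8 (rule 184): 111101001110100
Gen 9 (rule 225): 011110000111001

Answer: none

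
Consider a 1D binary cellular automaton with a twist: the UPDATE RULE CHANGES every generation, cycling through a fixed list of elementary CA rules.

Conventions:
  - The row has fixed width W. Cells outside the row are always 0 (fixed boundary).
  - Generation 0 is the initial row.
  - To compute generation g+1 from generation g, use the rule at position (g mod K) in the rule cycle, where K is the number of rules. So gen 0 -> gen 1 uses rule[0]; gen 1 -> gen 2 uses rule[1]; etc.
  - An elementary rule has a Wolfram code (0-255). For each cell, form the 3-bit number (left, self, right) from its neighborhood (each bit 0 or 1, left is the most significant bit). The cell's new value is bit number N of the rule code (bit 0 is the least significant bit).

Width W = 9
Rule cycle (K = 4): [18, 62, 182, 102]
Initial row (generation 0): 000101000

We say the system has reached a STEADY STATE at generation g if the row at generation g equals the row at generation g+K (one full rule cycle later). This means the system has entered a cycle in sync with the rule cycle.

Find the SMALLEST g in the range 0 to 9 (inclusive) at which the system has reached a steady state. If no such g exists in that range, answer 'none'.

Gen 0: 000101000
Gen 1 (rule 18): 001000100
Gen 2 (rule 62): 011101110
Gen 3 (rule 182): 101010101
Gen 4 (rule 102): 111111111
Gen 5 (rule 18): 000000000
Gen 6 (rule 62): 000000000
Gen 7 (rule 182): 000000000
Gen 8 (rule 102): 000000000
Gen 9 (rule 18): 000000000
Gen 10 (rule 62): 000000000
Gen 11 (rule 182): 000000000
Gen 12 (rule 102): 000000000
Gen 13 (rule 18): 000000000

Answer: 5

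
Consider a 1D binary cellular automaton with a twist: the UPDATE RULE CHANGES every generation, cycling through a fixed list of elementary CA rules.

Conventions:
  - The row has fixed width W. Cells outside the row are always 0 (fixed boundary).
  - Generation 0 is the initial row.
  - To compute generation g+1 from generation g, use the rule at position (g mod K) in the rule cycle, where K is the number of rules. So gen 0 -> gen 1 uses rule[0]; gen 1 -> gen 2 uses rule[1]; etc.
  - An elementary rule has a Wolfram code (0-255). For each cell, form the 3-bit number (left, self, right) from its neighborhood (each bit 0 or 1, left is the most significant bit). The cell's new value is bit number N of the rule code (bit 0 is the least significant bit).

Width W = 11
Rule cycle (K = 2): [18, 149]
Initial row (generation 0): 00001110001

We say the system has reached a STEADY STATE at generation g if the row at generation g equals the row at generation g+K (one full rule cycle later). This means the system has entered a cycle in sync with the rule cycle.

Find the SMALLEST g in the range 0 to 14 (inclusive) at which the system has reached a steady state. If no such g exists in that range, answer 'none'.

Gen 0: 00001110001
Gen 1 (rule 18): 00010001010
Gen 2 (rule 149): 11011101011
Gen 3 (rule 18): 00000000000
Gen 4 (rule 149): 11111111111
Gen 5 (rule 18): 00000000000
Gen 6 (rule 149): 11111111111
Gen 7 (rule 18): 00000000000
Gen 8 (rule 149): 11111111111
Gen 9 (rule 18): 00000000000
Gen 10 (rule 149): 11111111111
Gen 11 (rule 18): 00000000000
Gen 12 (rule 149): 11111111111
Gen 13 (rule 18): 00000000000
Gen 14 (rule 149): 11111111111
Gen 15 (rule 18): 00000000000
Gen 16 (rule 149): 11111111111

Answer: 3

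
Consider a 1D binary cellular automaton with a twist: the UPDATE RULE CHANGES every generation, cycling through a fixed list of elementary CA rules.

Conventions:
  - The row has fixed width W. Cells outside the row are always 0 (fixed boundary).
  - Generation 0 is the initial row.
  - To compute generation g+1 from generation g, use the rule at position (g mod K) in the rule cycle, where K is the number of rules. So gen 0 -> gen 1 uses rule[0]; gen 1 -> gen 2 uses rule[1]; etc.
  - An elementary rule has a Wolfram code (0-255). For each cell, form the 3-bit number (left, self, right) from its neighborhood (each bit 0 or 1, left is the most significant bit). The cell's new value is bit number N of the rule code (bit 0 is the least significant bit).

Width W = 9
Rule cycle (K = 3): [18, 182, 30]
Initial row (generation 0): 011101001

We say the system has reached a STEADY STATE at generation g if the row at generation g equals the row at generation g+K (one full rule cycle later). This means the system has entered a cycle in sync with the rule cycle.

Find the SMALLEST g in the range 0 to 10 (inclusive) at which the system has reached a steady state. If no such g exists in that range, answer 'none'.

Answer: 4

Derivation:
Gen 0: 011101001
Gen 1 (rule 18): 100000110
Gen 2 (rule 182): 110001001
Gen 3 (rule 30): 101011111
Gen 4 (rule 18): 000000000
Gen 5 (rule 182): 000000000
Gen 6 (rule 30): 000000000
Gen 7 (rule 18): 000000000
Gen 8 (rule 182): 000000000
Gen 9 (rule 30): 000000000
Gen 10 (rule 18): 000000000
Gen 11 (rule 182): 000000000
Gen 12 (rule 30): 000000000
Gen 13 (rule 18): 000000000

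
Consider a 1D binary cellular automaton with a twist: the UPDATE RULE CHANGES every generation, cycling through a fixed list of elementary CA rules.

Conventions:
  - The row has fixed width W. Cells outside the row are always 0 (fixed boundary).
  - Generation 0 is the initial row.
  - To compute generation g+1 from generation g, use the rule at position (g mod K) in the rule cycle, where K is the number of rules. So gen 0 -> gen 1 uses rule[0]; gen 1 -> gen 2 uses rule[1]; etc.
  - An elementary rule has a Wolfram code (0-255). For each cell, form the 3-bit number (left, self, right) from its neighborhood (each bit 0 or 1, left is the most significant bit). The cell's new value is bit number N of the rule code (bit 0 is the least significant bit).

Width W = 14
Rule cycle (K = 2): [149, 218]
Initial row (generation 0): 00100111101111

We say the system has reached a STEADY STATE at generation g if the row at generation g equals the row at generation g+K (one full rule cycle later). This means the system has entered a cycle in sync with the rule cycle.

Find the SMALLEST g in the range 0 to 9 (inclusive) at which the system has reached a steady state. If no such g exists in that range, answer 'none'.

Gen 0: 00100111101111
Gen 1 (rule 149): 10110011000110
Gen 2 (rule 218): 00111111101111
Gen 3 (rule 149): 10011111000110
Gen 4 (rule 218): 01111111101111
Gen 5 (rule 149): 00111111000110
Gen 6 (rule 218): 01111111101111
Gen 7 (rule 149): 00111111000110
Gen 8 (rule 218): 01111111101111
Gen 9 (rule 149): 00111111000110
Gen 10 (rule 218): 01111111101111
Gen 11 (rule 149): 00111111000110

Answer: 4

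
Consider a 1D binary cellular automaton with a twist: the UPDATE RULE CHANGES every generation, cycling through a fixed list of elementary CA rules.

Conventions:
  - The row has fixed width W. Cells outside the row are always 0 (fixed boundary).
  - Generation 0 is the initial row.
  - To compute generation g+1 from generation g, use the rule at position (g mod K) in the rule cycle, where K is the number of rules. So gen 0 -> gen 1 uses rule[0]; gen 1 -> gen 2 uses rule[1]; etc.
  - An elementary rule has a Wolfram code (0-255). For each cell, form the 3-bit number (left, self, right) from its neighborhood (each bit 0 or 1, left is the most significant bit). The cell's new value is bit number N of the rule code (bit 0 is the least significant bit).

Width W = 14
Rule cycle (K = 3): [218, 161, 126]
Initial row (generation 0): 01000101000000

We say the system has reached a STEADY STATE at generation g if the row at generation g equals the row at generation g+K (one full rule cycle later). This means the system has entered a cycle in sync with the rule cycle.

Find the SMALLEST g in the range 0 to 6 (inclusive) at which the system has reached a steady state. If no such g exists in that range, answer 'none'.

Gen 0: 01000101000000
Gen 1 (rule 218): 10101000100000
Gen 2 (rule 161): 01010010001111
Gen 3 (rule 126): 11111111011001
Gen 4 (rule 218): 11111111011110
Gen 5 (rule 161): 01111110101100
Gen 6 (rule 126): 11000011111110
Gen 7 (rule 218): 11100111111111
Gen 8 (rule 161): 01000011111110
Gen 9 (rule 126): 11100110000011

Answer: none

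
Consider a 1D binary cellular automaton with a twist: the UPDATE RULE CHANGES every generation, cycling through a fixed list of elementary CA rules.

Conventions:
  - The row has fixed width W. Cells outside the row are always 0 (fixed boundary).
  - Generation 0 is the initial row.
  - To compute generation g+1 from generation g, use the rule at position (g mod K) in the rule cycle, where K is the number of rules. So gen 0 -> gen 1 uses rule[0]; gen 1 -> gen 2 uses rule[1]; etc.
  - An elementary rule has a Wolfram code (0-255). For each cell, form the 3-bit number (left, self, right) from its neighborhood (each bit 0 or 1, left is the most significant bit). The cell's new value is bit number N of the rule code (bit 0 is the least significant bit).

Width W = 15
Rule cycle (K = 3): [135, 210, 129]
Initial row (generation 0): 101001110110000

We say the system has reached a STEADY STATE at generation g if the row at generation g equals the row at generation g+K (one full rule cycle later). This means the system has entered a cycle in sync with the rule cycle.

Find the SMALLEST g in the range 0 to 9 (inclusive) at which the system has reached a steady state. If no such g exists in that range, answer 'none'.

Answer: none

Derivation:
Gen 0: 101001110110000
Gen 1 (rule 135): 101010100000111
Gen 2 (rule 210): 000000010001011
Gen 3 (rule 129): 111111000100000
Gen 4 (rule 135): 011110011101111
Gen 5 (rule 210): 101111101100111
Gen 6 (rule 129): 000111000000010
Gen 7 (rule 135): 111010011111110
Gen 8 (rule 210): 011001101111111
Gen 9 (rule 129): 000000000111110
Gen 10 (rule 135): 111111111011100
Gen 11 (rule 210): 011111111001110
Gen 12 (rule 129): 001111110000100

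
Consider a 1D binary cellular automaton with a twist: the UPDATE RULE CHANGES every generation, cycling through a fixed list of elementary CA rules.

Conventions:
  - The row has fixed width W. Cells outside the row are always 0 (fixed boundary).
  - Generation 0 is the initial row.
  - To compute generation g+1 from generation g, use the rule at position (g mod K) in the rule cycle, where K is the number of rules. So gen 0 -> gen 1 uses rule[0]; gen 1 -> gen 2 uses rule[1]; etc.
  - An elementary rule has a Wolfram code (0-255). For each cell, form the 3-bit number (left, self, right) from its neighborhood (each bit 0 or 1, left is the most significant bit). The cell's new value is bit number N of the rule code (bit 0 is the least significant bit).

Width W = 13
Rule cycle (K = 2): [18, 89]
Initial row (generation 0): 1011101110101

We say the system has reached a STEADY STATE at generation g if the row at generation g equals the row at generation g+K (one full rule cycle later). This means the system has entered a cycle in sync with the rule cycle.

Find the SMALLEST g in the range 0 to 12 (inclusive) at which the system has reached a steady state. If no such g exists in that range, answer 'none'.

Gen 0: 1011101110101
Gen 1 (rule 18): 0000000000000
Gen 2 (rule 89): 1111111111111
Gen 3 (rule 18): 0000000000000
Gen 4 (rule 89): 1111111111111
Gen 5 (rule 18): 0000000000000
Gen 6 (rule 89): 1111111111111
Gen 7 (rule 18): 0000000000000
Gen 8 (rule 89): 1111111111111
Gen 9 (rule 18): 0000000000000
Gen 10 (rule 89): 1111111111111
Gen 11 (rule 18): 0000000000000
Gen 12 (rule 89): 1111111111111
Gen 13 (rule 18): 0000000000000
Gen 14 (rule 89): 1111111111111

Answer: 1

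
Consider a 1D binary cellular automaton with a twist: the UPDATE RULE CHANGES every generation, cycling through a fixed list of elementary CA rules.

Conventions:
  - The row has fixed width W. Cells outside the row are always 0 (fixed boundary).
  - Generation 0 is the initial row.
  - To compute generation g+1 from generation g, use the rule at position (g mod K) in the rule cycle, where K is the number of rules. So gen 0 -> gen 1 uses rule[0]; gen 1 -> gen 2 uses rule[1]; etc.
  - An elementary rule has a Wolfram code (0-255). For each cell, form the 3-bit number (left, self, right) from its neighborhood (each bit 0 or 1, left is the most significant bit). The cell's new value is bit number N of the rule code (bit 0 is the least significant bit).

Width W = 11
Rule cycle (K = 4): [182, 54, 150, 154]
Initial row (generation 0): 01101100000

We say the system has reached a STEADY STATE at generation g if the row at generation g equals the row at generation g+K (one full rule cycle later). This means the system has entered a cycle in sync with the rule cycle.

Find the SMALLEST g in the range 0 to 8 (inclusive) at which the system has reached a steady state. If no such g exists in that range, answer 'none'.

Answer: none

Derivation:
Gen 0: 01101100000
Gen 1 (rule 182): 10010010000
Gen 2 (rule 54): 11111111000
Gen 3 (rule 150): 01111110100
Gen 4 (rule 154): 11111100010
Gen 5 (rule 182): 01111010111
Gen 6 (rule 54): 10000111000
Gen 7 (rule 150): 11001010100
Gen 8 (rule 154): 10110000010
Gen 9 (rule 182): 11001000111
Gen 10 (rule 54): 00111101000
Gen 11 (rule 150): 01011001100
Gen 12 (rule 154): 10010111010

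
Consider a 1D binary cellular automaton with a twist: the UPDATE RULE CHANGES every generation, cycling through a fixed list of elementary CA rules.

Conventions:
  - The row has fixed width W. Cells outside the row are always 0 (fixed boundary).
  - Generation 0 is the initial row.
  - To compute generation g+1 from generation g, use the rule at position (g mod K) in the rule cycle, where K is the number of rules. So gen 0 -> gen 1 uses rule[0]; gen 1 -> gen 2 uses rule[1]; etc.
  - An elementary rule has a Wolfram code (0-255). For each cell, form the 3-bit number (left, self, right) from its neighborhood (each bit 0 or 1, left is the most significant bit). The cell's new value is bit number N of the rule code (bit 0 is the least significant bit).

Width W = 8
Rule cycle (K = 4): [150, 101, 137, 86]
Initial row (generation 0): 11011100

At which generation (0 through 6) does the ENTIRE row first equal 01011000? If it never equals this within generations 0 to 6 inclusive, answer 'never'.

Gen 0: 11011100
Gen 1 (rule 150): 00001010
Gen 2 (rule 101): 11101110
Gen 3 (rule 137): 11001100
Gen 4 (rule 86): 01110110
Gen 5 (rule 150): 10100001
Gen 6 (rule 101): 11101101

Answer: never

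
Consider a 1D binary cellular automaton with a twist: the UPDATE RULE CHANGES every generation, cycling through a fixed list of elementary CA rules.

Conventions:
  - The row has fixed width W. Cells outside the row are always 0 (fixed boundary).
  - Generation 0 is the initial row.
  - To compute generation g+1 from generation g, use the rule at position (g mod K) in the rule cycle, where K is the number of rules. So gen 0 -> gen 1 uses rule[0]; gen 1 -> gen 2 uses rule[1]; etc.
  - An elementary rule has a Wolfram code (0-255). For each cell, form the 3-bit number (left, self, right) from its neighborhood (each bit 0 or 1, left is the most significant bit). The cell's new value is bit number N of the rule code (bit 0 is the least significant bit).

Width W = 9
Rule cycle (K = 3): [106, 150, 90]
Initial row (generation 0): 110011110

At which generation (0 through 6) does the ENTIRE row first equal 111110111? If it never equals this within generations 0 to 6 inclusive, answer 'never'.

Answer: never

Derivation:
Gen 0: 110011110
Gen 1 (rule 106): 110110010
Gen 2 (rule 150): 000001111
Gen 3 (rule 90): 000011001
Gen 4 (rule 106): 000111010
Gen 5 (rule 150): 001010011
Gen 6 (rule 90): 010001111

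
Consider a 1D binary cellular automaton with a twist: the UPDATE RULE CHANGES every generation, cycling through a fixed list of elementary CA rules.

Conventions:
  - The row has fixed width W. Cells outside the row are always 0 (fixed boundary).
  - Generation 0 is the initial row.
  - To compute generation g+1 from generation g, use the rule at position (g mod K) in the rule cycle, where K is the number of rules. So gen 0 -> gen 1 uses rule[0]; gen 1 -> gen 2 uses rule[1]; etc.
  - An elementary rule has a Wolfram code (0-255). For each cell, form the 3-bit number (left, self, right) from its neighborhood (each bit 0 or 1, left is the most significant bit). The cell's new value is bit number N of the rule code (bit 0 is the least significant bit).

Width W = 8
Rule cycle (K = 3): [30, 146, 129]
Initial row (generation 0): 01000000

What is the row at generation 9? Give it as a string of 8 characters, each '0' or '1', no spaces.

Answer: 11000111

Derivation:
Gen 0: 01000000
Gen 1 (rule 30): 11100000
Gen 2 (rule 146): 01010000
Gen 3 (rule 129): 00000111
Gen 4 (rule 30): 00001100
Gen 5 (rule 146): 00010010
Gen 6 (rule 129): 11000000
Gen 7 (rule 30): 10100000
Gen 8 (rule 146): 00010000
Gen 9 (rule 129): 11000111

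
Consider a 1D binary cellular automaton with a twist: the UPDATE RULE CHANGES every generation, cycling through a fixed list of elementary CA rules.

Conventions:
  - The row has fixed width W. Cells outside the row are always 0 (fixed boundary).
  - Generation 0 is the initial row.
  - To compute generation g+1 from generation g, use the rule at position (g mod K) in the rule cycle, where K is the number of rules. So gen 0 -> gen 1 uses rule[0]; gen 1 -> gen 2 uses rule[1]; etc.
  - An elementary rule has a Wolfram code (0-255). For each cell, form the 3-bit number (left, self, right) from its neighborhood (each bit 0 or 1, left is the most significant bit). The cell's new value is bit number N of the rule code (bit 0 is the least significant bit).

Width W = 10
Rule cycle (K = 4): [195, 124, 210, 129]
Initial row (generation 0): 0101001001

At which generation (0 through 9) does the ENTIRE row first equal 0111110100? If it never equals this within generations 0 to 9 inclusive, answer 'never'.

Gen 0: 0101001001
Gen 1 (rule 195): 1000010010
Gen 2 (rule 124): 1100011011
Gen 3 (rule 210): 0110101001
Gen 4 (rule 129): 0000000000
Gen 5 (rule 195): 1111111111
Gen 6 (rule 124): 1000000001
Gen 7 (rule 210): 0100000010
Gen 8 (rule 129): 0001111000
Gen 9 (rule 195): 1110111011

Answer: never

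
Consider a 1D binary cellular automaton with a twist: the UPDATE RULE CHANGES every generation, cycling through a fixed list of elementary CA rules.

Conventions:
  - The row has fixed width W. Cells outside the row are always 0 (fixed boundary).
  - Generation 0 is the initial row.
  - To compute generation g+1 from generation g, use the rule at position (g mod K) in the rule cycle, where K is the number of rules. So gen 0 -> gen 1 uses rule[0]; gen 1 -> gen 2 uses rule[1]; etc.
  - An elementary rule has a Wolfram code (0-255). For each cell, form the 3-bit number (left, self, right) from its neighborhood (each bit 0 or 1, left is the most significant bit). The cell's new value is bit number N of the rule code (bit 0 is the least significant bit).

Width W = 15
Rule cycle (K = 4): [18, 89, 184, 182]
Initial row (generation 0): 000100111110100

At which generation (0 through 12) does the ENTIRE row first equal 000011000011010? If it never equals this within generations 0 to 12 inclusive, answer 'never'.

Gen 0: 000100111110100
Gen 1 (rule 18): 001011000000010
Gen 2 (rule 89): 100011111111001
Gen 3 (rule 184): 010011111110100
Gen 4 (rule 182): 111101111101110
Gen 5 (rule 18): 000000000000001
Gen 6 (rule 89): 111111111111100
Gen 7 (rule 184): 111111111111010
Gen 8 (rule 182): 011111111110111
Gen 9 (rule 18): 100000000000000
Gen 10 (rule 89): 011111111111111
Gen 11 (rule 184): 011111111111110
Gen 12 (rule 182): 101111111111101

Answer: never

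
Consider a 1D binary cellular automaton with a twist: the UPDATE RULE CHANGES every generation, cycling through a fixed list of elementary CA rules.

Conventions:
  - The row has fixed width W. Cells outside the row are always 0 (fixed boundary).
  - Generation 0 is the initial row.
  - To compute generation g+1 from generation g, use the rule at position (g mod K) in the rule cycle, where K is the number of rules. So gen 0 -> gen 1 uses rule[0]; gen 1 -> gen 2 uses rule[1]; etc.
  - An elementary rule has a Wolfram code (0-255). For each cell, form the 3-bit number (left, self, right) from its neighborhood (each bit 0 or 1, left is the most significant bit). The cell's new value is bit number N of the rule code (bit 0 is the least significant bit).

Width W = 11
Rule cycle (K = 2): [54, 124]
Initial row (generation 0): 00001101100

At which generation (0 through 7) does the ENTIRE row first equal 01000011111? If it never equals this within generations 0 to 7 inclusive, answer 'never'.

Answer: never

Derivation:
Gen 0: 00001101100
Gen 1 (rule 54): 00010010010
Gen 2 (rule 124): 00011011011
Gen 3 (rule 54): 00100100100
Gen 4 (rule 124): 00110110110
Gen 5 (rule 54): 01001001001
Gen 6 (rule 124): 01101101101
Gen 7 (rule 54): 10010010011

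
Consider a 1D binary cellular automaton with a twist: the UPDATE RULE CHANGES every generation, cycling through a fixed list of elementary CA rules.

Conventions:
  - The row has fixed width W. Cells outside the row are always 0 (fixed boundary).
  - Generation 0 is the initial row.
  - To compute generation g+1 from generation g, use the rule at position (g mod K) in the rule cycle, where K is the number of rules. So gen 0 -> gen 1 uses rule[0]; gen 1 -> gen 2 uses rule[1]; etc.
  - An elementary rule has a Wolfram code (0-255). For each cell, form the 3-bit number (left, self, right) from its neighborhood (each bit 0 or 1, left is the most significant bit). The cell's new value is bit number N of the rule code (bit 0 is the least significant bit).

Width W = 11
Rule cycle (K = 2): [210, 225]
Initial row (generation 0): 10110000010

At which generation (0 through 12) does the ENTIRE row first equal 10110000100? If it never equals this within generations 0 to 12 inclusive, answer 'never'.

Gen 0: 10110000010
Gen 1 (rule 210): 00011000101
Gen 2 (rule 225): 11001010010
Gen 3 (rule 210): 01110001101
Gen 4 (rule 225): 00110100110
Gen 5 (rule 210): 01010011011
Gen 6 (rule 225): 00100001101
Gen 7 (rule 210): 01010010100
Gen 8 (rule 225): 00100001001
Gen 9 (rule 210): 01010010110
Gen 10 (rule 225): 00100001010
Gen 11 (rule 210): 01010010001
Gen 12 (rule 225): 00100000100

Answer: never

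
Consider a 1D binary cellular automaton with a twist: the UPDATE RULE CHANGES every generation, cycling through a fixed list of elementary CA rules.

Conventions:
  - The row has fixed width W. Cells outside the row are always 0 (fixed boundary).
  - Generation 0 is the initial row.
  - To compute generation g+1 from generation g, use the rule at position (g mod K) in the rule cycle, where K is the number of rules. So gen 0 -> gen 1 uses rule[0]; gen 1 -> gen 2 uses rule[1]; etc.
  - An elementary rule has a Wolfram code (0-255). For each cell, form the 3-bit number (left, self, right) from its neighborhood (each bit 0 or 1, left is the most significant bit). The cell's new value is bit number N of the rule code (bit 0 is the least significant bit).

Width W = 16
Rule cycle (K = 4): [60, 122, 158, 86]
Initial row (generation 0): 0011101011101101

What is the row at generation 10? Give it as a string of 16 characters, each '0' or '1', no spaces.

Gen 0: 0011101011101101
Gen 1 (rule 60): 0010011110011011
Gen 2 (rule 122): 0101110011111111
Gen 3 (rule 158): 1101101111111110
Gen 4 (rule 86): 0100100000000011
Gen 5 (rule 60): 0110110000000010
Gen 6 (rule 122): 1111111000000101
Gen 7 (rule 158): 1111110100001101
Gen 8 (rule 86): 0000010110010101
Gen 9 (rule 60): 0000011101011111
Gen 10 (rule 122): 0000110110110001

Answer: 0000110110110001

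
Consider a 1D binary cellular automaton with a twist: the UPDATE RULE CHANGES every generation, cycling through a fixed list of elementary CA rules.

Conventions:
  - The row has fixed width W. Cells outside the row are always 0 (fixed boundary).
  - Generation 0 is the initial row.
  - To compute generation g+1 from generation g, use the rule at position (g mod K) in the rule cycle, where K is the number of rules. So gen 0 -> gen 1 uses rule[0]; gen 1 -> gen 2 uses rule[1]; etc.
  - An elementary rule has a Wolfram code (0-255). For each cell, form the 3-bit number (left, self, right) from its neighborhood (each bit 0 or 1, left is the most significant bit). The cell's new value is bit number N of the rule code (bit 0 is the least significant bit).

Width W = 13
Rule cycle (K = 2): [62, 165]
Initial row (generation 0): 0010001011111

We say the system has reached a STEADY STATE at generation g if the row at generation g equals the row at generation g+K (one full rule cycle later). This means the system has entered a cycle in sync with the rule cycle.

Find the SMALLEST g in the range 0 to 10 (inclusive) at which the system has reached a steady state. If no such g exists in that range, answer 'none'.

Answer: none

Derivation:
Gen 0: 0010001011111
Gen 1 (rule 62): 0111011110000
Gen 2 (rule 165): 0010101100111
Gen 3 (rule 62): 0111111011100
Gen 4 (rule 165): 0011110101001
Gen 5 (rule 62): 0110001111111
Gen 6 (rule 165): 0000100111110
Gen 7 (rule 62): 0001111100001
Gen 8 (rule 165): 1100111001101
Gen 9 (rule 62): 1011100111011
Gen 10 (rule 165): 1101000010100
Gen 11 (rule 62): 1011100111110
Gen 12 (rule 165): 1101000011100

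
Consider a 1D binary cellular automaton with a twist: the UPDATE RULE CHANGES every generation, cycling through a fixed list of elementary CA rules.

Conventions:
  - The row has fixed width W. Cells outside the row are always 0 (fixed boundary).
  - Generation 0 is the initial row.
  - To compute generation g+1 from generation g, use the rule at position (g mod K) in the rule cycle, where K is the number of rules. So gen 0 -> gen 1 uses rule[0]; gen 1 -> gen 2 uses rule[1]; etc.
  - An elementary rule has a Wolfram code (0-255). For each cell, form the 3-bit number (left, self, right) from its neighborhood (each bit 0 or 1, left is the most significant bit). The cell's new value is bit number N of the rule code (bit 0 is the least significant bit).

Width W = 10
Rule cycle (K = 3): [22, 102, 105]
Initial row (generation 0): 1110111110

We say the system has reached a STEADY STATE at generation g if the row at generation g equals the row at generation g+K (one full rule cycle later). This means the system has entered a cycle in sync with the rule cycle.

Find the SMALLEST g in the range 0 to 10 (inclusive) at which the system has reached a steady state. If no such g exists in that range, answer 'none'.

Answer: 4

Derivation:
Gen 0: 1110111110
Gen 1 (rule 22): 0000000001
Gen 2 (rule 102): 0000000011
Gen 3 (rule 105): 1111111011
Gen 4 (rule 22): 0000000000
Gen 5 (rule 102): 0000000000
Gen 6 (rule 105): 1111111111
Gen 7 (rule 22): 0000000000
Gen 8 (rule 102): 0000000000
Gen 9 (rule 105): 1111111111
Gen 10 (rule 22): 0000000000
Gen 11 (rule 102): 0000000000
Gen 12 (rule 105): 1111111111
Gen 13 (rule 22): 0000000000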